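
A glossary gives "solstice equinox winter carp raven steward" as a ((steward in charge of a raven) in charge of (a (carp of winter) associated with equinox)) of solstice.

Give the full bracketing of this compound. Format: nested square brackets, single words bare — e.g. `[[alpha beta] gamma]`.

[solstice [[equinox [winter carp]] [raven steward]]]

Whole compound: head "steward" (specifically "equinox winter carp raven steward"), modifier "solstice".
Within "equinox winter carp raven steward", the head is "steward" (specifically "raven steward") and the modifier is "equinox winter carp".
Within "equinox winter carp", the head is "carp" (specifically "winter carp") and the modifier is "equinox".
Within "winter carp", the head is "carp" and the modifier is "winter".
Within "raven steward", the head is "steward" and the modifier is "raven".
So the structure is [solstice [[equinox [winter carp]] [raven steward]]].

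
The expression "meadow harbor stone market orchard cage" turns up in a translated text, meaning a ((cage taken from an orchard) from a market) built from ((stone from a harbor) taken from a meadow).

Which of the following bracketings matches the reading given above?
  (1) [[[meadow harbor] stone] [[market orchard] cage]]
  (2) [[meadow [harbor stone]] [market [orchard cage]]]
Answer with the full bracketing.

The paraphrase's head is the "cage" part ("market orchard cage"); its modifier is "meadow harbor stone".
That top-level split, carried through the inner groups, gives [[meadow [harbor stone]] [market [orchard cage]]].

[[meadow [harbor stone]] [market [orchard cage]]]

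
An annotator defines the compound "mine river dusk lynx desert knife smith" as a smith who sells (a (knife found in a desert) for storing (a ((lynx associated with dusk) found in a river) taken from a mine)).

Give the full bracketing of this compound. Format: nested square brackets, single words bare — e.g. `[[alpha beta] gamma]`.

The outermost head in the paraphrase is "smith", modified by "mine river dusk lynx desert knife".
"mine river dusk lynx desert knife" → head "knife" (specifically "desert knife"), modifier "mine river dusk lynx".
"mine river dusk lynx" → head "lynx" (specifically "river dusk lynx"), modifier "mine".
"river dusk lynx" → head "lynx" (specifically "dusk lynx"), modifier "river".
"dusk lynx" → head "lynx", modifier "dusk".
"desert knife" → head "knife", modifier "desert".
Assembled: [[[mine [river [dusk lynx]]] [desert knife]] smith].

[[[mine [river [dusk lynx]]] [desert knife]] smith]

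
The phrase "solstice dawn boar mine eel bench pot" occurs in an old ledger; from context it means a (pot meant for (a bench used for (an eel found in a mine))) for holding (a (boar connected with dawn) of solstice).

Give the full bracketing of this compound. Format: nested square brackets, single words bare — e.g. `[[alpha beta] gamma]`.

[[solstice [dawn boar]] [[[mine eel] bench] pot]]

The outermost head in the paraphrase is "pot" (specifically "mine eel bench pot"), modified by "solstice dawn boar".
Inside "solstice dawn boar": head "boar" (specifically "dawn boar"), modifier "solstice".
Inside "dawn boar": head "boar", modifier "dawn".
Inside "mine eel bench pot": head "pot", modifier "mine eel bench".
Inside "mine eel bench": head "bench", modifier "mine eel".
Inside "mine eel": head "eel", modifier "mine".
Putting it together: [[solstice [dawn boar]] [[[mine eel] bench] pot]].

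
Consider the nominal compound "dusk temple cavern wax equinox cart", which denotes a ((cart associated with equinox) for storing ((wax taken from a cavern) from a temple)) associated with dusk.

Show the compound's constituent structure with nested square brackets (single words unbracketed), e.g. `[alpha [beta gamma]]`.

Overall it is a kind of cart (specifically "temple cavern wax equinox cart"); the modifier is "dusk".
Inside "temple cavern wax equinox cart": head "cart" (specifically "equinox cart"), modifier "temple cavern wax".
Inside "temple cavern wax": head "wax" (specifically "cavern wax"), modifier "temple".
Inside "cavern wax": head "wax", modifier "cavern".
Inside "equinox cart": head "cart", modifier "equinox".
Putting it together: [dusk [[temple [cavern wax]] [equinox cart]]].

[dusk [[temple [cavern wax]] [equinox cart]]]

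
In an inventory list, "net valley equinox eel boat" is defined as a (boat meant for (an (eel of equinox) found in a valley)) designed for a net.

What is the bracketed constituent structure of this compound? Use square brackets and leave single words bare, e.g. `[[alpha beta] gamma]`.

[net [[valley [equinox eel]] boat]]

Overall it is a kind of boat (specifically "valley equinox eel boat"); the modifier is "net".
Within "valley equinox eel boat", the head is "boat" and the modifier is "valley equinox eel".
Within "valley equinox eel", the head is "eel" (specifically "equinox eel") and the modifier is "valley".
Within "equinox eel", the head is "eel" and the modifier is "equinox".
So the structure is [net [[valley [equinox eel]] boat]].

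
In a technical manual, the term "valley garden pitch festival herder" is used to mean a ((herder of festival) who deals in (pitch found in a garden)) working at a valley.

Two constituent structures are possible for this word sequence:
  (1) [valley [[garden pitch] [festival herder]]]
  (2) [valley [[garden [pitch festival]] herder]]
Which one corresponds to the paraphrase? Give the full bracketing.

[valley [[garden pitch] [festival herder]]]

The paraphrase's head is the "herder" part ("garden pitch festival herder"); its modifier is "valley".
That top-level split, carried through the inner groups, gives [valley [[garden pitch] [festival herder]]].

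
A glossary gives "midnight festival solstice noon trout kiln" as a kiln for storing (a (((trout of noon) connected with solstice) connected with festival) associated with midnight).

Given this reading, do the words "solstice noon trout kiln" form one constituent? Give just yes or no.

no

The top-level split is [midnight festival solstice noon trout] [kiln]; the full structure is [[midnight [festival [solstice [noon trout]]]] kiln].
"solstice noon trout kiln" straddles a constituent boundary, so it is not a single unit.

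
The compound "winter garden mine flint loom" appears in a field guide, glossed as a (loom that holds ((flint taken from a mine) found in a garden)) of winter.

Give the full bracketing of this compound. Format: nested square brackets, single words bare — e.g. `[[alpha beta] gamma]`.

[winter [[garden [mine flint]] loom]]

The outermost head in the paraphrase is "loom" (specifically "garden mine flint loom"), modified by "winter".
"garden mine flint loom" → head "loom", modifier "garden mine flint".
"garden mine flint" → head "flint" (specifically "mine flint"), modifier "garden".
"mine flint" → head "flint", modifier "mine".
Assembled: [winter [[garden [mine flint]] loom]].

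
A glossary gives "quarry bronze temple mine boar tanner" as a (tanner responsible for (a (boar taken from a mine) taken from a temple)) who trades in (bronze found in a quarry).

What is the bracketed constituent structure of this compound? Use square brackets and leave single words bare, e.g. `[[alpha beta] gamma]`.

[[quarry bronze] [[temple [mine boar]] tanner]]

At the top level: head "tanner" (specifically "temple mine boar tanner"); modifier "quarry bronze".
"quarry bronze" → head "bronze", modifier "quarry".
"temple mine boar tanner" → head "tanner", modifier "temple mine boar".
"temple mine boar" → head "boar" (specifically "mine boar"), modifier "temple".
"mine boar" → head "boar", modifier "mine".
So the structure is [[quarry bronze] [[temple [mine boar]] tanner]].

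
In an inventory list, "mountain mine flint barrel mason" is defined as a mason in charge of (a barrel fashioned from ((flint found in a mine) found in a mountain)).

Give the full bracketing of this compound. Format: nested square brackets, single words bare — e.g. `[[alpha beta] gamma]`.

[[[mountain [mine flint]] barrel] mason]

Whole compound: head "mason", modifier "mountain mine flint barrel".
"mountain mine flint barrel" → head "barrel", modifier "mountain mine flint".
"mountain mine flint" → head "flint" (specifically "mine flint"), modifier "mountain".
"mine flint" → head "flint", modifier "mine".
Putting it together: [[[mountain [mine flint]] barrel] mason].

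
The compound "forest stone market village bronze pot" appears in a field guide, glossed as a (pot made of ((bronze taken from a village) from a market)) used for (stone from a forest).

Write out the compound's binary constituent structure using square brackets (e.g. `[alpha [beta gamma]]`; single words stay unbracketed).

Whole compound: head "pot" (specifically "market village bronze pot"), modifier "forest stone".
"forest stone" → head "stone", modifier "forest".
"market village bronze pot" → head "pot", modifier "market village bronze".
"market village bronze" → head "bronze" (specifically "village bronze"), modifier "market".
"village bronze" → head "bronze", modifier "village".
Putting it together: [[forest stone] [[market [village bronze]] pot]].

[[forest stone] [[market [village bronze]] pot]]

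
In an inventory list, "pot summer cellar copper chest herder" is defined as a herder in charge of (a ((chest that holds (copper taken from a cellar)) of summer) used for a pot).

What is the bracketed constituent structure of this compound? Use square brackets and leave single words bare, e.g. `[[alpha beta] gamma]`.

[[pot [summer [[cellar copper] chest]]] herder]

The outermost head in the paraphrase is "herder", modified by "pot summer cellar copper chest".
Inside "pot summer cellar copper chest": head "chest" (specifically "summer cellar copper chest"), modifier "pot".
Inside "summer cellar copper chest": head "chest" (specifically "cellar copper chest"), modifier "summer".
Inside "cellar copper chest": head "chest", modifier "cellar copper".
Inside "cellar copper": head "copper", modifier "cellar".
Assembled: [[pot [summer [[cellar copper] chest]]] herder].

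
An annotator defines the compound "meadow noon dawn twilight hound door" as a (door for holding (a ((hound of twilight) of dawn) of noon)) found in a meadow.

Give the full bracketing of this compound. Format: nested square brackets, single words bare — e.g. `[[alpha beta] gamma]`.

[meadow [[noon [dawn [twilight hound]]] door]]

Whole compound: head "door" (specifically "noon dawn twilight hound door"), modifier "meadow".
Inside "noon dawn twilight hound door": head "door", modifier "noon dawn twilight hound".
Inside "noon dawn twilight hound": head "hound" (specifically "dawn twilight hound"), modifier "noon".
Inside "dawn twilight hound": head "hound" (specifically "twilight hound"), modifier "dawn".
Inside "twilight hound": head "hound", modifier "twilight".
So the structure is [meadow [[noon [dawn [twilight hound]]] door]].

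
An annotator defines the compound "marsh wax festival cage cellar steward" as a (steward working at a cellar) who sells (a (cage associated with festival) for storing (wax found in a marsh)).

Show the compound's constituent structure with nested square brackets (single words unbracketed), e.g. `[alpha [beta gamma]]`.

The outermost head in the paraphrase is "steward" (specifically "cellar steward"), modified by "marsh wax festival cage".
Within "marsh wax festival cage", the head is "cage" (specifically "festival cage") and the modifier is "marsh wax".
Within "marsh wax", the head is "wax" and the modifier is "marsh".
Within "festival cage", the head is "cage" and the modifier is "festival".
Within "cellar steward", the head is "steward" and the modifier is "cellar".
Assembled: [[[marsh wax] [festival cage]] [cellar steward]].

[[[marsh wax] [festival cage]] [cellar steward]]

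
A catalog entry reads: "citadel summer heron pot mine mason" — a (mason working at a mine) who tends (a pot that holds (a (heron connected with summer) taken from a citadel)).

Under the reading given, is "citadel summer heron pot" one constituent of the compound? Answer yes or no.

The paraphrase groups the words so that "citadel summer heron pot" is one unit: it corresponds to a single parenthesized sub-phrase.
The full structure is [[[citadel [summer heron]] pot] [mine mason]], in which [citadel summer heron pot] is a constituent.

yes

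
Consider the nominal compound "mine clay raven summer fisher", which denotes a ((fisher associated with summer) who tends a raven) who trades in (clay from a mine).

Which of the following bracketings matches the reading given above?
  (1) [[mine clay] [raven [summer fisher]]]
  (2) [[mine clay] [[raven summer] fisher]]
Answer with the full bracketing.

The paraphrase's head is the "fisher" part ("raven summer fisher"); its modifier is "mine clay".
That top-level split, carried through the inner groups, gives [[mine clay] [raven [summer fisher]]].

[[mine clay] [raven [summer fisher]]]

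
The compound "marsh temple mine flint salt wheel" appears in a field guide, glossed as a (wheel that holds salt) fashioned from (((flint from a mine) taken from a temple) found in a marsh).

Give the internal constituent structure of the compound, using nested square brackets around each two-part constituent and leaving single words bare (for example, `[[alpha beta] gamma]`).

[[marsh [temple [mine flint]]] [salt wheel]]

Overall it is a kind of wheel (specifically "salt wheel"); the modifier is "marsh temple mine flint".
Within "marsh temple mine flint", the head is "flint" (specifically "temple mine flint") and the modifier is "marsh".
Within "temple mine flint", the head is "flint" (specifically "mine flint") and the modifier is "temple".
Within "mine flint", the head is "flint" and the modifier is "mine".
Within "salt wheel", the head is "wheel" and the modifier is "salt".
So the structure is [[marsh [temple [mine flint]]] [salt wheel]].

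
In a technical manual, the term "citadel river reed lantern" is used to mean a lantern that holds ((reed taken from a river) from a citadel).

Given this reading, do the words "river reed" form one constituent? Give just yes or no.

The paraphrase groups the words so that "river reed" is one unit: it corresponds to a single parenthesized sub-phrase.
The full structure is [[citadel [river reed]] lantern], in which [river reed] is a constituent.

yes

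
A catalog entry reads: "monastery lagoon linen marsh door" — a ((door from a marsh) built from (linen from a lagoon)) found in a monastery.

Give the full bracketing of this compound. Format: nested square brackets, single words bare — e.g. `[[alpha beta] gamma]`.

At the top level: head "door" (specifically "lagoon linen marsh door"); modifier "monastery".
Within "lagoon linen marsh door", the head is "door" (specifically "marsh door") and the modifier is "lagoon linen".
Within "lagoon linen", the head is "linen" and the modifier is "lagoon".
Within "marsh door", the head is "door" and the modifier is "marsh".
Assembled: [monastery [[lagoon linen] [marsh door]]].

[monastery [[lagoon linen] [marsh door]]]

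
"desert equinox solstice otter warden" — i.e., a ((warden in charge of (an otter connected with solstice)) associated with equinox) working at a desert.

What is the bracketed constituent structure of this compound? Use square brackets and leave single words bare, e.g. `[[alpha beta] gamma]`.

The outermost head in the paraphrase is "warden" (specifically "equinox solstice otter warden"), modified by "desert".
Inside "equinox solstice otter warden": head "warden" (specifically "solstice otter warden"), modifier "equinox".
Inside "solstice otter warden": head "warden", modifier "solstice otter".
Inside "solstice otter": head "otter", modifier "solstice".
So the structure is [desert [equinox [[solstice otter] warden]]].

[desert [equinox [[solstice otter] warden]]]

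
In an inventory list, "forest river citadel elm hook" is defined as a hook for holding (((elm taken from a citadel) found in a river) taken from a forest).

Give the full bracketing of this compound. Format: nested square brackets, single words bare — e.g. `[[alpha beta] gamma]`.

Whole compound: head "hook", modifier "forest river citadel elm".
Within "forest river citadel elm", the head is "elm" (specifically "river citadel elm") and the modifier is "forest".
Within "river citadel elm", the head is "elm" (specifically "citadel elm") and the modifier is "river".
Within "citadel elm", the head is "elm" and the modifier is "citadel".
So the structure is [[forest [river [citadel elm]]] hook].

[[forest [river [citadel elm]]] hook]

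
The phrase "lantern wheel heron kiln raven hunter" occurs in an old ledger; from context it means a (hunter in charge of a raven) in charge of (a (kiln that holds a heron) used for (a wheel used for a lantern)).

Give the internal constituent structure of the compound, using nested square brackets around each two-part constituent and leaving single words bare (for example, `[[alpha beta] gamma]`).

At the top level: head "hunter" (specifically "raven hunter"); modifier "lantern wheel heron kiln".
"lantern wheel heron kiln" → head "kiln" (specifically "heron kiln"), modifier "lantern wheel".
"lantern wheel" → head "wheel", modifier "lantern".
"heron kiln" → head "kiln", modifier "heron".
"raven hunter" → head "hunter", modifier "raven".
So the structure is [[[lantern wheel] [heron kiln]] [raven hunter]].

[[[lantern wheel] [heron kiln]] [raven hunter]]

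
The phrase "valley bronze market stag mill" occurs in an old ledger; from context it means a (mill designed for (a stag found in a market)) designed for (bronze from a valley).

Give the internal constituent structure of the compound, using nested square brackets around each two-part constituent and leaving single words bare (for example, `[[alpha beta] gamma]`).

[[valley bronze] [[market stag] mill]]

The outermost head in the paraphrase is "mill" (specifically "market stag mill"), modified by "valley bronze".
Inside "valley bronze": head "bronze", modifier "valley".
Inside "market stag mill": head "mill", modifier "market stag".
Inside "market stag": head "stag", modifier "market".
So the structure is [[valley bronze] [[market stag] mill]].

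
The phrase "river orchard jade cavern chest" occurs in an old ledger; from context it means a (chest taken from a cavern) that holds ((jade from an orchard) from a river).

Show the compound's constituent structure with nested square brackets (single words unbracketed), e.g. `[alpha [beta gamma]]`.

Whole compound: head "chest" (specifically "cavern chest"), modifier "river orchard jade".
Within "river orchard jade", the head is "jade" (specifically "orchard jade") and the modifier is "river".
Within "orchard jade", the head is "jade" and the modifier is "orchard".
Within "cavern chest", the head is "chest" and the modifier is "cavern".
Putting it together: [[river [orchard jade]] [cavern chest]].

[[river [orchard jade]] [cavern chest]]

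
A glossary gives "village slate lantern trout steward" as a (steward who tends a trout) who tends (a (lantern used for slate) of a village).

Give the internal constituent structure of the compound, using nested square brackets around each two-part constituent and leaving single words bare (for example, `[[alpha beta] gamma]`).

[[village [slate lantern]] [trout steward]]

Overall it is a kind of steward (specifically "trout steward"); the modifier is "village slate lantern".
"village slate lantern" → head "lantern" (specifically "slate lantern"), modifier "village".
"slate lantern" → head "lantern", modifier "slate".
"trout steward" → head "steward", modifier "trout".
Putting it together: [[village [slate lantern]] [trout steward]].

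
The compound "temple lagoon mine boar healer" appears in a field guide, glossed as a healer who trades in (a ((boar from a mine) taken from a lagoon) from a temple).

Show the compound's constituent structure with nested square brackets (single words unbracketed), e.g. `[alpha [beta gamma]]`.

[[temple [lagoon [mine boar]]] healer]

At the top level: head "healer"; modifier "temple lagoon mine boar".
Inside "temple lagoon mine boar": head "boar" (specifically "lagoon mine boar"), modifier "temple".
Inside "lagoon mine boar": head "boar" (specifically "mine boar"), modifier "lagoon".
Inside "mine boar": head "boar", modifier "mine".
Putting it together: [[temple [lagoon [mine boar]]] healer].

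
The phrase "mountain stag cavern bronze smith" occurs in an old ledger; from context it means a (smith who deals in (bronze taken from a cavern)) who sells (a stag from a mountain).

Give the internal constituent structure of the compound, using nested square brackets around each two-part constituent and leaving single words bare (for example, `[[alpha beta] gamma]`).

[[mountain stag] [[cavern bronze] smith]]

At the top level: head "smith" (specifically "cavern bronze smith"); modifier "mountain stag".
"mountain stag" → head "stag", modifier "mountain".
"cavern bronze smith" → head "smith", modifier "cavern bronze".
"cavern bronze" → head "bronze", modifier "cavern".
Assembled: [[mountain stag] [[cavern bronze] smith]].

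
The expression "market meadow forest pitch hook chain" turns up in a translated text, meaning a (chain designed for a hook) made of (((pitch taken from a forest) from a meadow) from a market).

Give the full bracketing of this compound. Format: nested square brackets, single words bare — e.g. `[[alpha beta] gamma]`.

[[market [meadow [forest pitch]]] [hook chain]]

Whole compound: head "chain" (specifically "hook chain"), modifier "market meadow forest pitch".
Within "market meadow forest pitch", the head is "pitch" (specifically "meadow forest pitch") and the modifier is "market".
Within "meadow forest pitch", the head is "pitch" (specifically "forest pitch") and the modifier is "meadow".
Within "forest pitch", the head is "pitch" and the modifier is "forest".
Within "hook chain", the head is "chain" and the modifier is "hook".
So the structure is [[market [meadow [forest pitch]]] [hook chain]].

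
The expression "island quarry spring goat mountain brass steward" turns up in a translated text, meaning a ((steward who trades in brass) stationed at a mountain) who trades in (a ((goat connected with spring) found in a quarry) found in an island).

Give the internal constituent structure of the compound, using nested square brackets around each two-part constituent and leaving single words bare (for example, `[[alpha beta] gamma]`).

At the top level: head "steward" (specifically "mountain brass steward"); modifier "island quarry spring goat".
Within "island quarry spring goat", the head is "goat" (specifically "quarry spring goat") and the modifier is "island".
Within "quarry spring goat", the head is "goat" (specifically "spring goat") and the modifier is "quarry".
Within "spring goat", the head is "goat" and the modifier is "spring".
Within "mountain brass steward", the head is "steward" (specifically "brass steward") and the modifier is "mountain".
Within "brass steward", the head is "steward" and the modifier is "brass".
Putting it together: [[island [quarry [spring goat]]] [mountain [brass steward]]].

[[island [quarry [spring goat]]] [mountain [brass steward]]]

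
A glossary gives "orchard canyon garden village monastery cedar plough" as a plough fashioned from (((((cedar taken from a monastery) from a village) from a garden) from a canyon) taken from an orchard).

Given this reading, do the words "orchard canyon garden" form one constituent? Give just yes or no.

The top-level split is [orchard canyon garden village monastery cedar] [plough]; the full structure is [[orchard [canyon [garden [village [monastery cedar]]]]] plough].
"orchard canyon garden" straddles a constituent boundary, so it is not a single unit.

no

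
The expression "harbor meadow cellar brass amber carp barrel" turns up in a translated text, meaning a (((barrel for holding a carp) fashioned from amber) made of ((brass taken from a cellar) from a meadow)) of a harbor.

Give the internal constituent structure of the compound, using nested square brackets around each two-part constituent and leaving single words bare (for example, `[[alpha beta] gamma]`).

[harbor [[meadow [cellar brass]] [amber [carp barrel]]]]

The outermost head in the paraphrase is "barrel" (specifically "meadow cellar brass amber carp barrel"), modified by "harbor".
Inside "meadow cellar brass amber carp barrel": head "barrel" (specifically "amber carp barrel"), modifier "meadow cellar brass".
Inside "meadow cellar brass": head "brass" (specifically "cellar brass"), modifier "meadow".
Inside "cellar brass": head "brass", modifier "cellar".
Inside "amber carp barrel": head "barrel" (specifically "carp barrel"), modifier "amber".
Inside "carp barrel": head "barrel", modifier "carp".
So the structure is [harbor [[meadow [cellar brass]] [amber [carp barrel]]]].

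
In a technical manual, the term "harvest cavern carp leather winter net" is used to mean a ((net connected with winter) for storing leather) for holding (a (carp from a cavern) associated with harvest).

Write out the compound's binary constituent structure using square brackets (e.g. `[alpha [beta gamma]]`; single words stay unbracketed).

Whole compound: head "net" (specifically "leather winter net"), modifier "harvest cavern carp".
"harvest cavern carp" → head "carp" (specifically "cavern carp"), modifier "harvest".
"cavern carp" → head "carp", modifier "cavern".
"leather winter net" → head "net" (specifically "winter net"), modifier "leather".
"winter net" → head "net", modifier "winter".
So the structure is [[harvest [cavern carp]] [leather [winter net]]].

[[harvest [cavern carp]] [leather [winter net]]]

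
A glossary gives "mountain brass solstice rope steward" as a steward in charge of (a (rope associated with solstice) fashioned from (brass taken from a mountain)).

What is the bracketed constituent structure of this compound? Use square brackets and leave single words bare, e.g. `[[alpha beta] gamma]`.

The outermost head in the paraphrase is "steward", modified by "mountain brass solstice rope".
"mountain brass solstice rope" → head "rope" (specifically "solstice rope"), modifier "mountain brass".
"mountain brass" → head "brass", modifier "mountain".
"solstice rope" → head "rope", modifier "solstice".
Assembled: [[[mountain brass] [solstice rope]] steward].

[[[mountain brass] [solstice rope]] steward]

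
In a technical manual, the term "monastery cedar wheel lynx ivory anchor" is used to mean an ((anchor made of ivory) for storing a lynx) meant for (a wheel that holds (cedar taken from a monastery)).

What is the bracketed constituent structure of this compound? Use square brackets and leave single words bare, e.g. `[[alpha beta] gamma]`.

[[[monastery cedar] wheel] [lynx [ivory anchor]]]

The outermost head in the paraphrase is "anchor" (specifically "lynx ivory anchor"), modified by "monastery cedar wheel".
"monastery cedar wheel" → head "wheel", modifier "monastery cedar".
"monastery cedar" → head "cedar", modifier "monastery".
"lynx ivory anchor" → head "anchor" (specifically "ivory anchor"), modifier "lynx".
"ivory anchor" → head "anchor", modifier "ivory".
Putting it together: [[[monastery cedar] wheel] [lynx [ivory anchor]]].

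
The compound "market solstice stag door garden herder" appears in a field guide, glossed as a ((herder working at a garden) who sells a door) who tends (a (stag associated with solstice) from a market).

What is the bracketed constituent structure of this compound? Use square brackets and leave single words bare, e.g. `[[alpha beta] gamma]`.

[[market [solstice stag]] [door [garden herder]]]

The outermost head in the paraphrase is "herder" (specifically "door garden herder"), modified by "market solstice stag".
Inside "market solstice stag": head "stag" (specifically "solstice stag"), modifier "market".
Inside "solstice stag": head "stag", modifier "solstice".
Inside "door garden herder": head "herder" (specifically "garden herder"), modifier "door".
Inside "garden herder": head "herder", modifier "garden".
Assembled: [[market [solstice stag]] [door [garden herder]]].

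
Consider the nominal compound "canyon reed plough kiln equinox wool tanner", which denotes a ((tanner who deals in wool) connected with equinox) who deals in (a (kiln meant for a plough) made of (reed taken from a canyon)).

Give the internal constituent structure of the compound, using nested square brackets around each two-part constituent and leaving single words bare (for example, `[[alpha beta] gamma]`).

Whole compound: head "tanner" (specifically "equinox wool tanner"), modifier "canyon reed plough kiln".
Inside "canyon reed plough kiln": head "kiln" (specifically "plough kiln"), modifier "canyon reed".
Inside "canyon reed": head "reed", modifier "canyon".
Inside "plough kiln": head "kiln", modifier "plough".
Inside "equinox wool tanner": head "tanner" (specifically "wool tanner"), modifier "equinox".
Inside "wool tanner": head "tanner", modifier "wool".
So the structure is [[[canyon reed] [plough kiln]] [equinox [wool tanner]]].

[[[canyon reed] [plough kiln]] [equinox [wool tanner]]]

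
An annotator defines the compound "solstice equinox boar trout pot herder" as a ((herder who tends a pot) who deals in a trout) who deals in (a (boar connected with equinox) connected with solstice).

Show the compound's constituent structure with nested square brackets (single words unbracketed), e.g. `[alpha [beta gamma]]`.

Whole compound: head "herder" (specifically "trout pot herder"), modifier "solstice equinox boar".
"solstice equinox boar" → head "boar" (specifically "equinox boar"), modifier "solstice".
"equinox boar" → head "boar", modifier "equinox".
"trout pot herder" → head "herder" (specifically "pot herder"), modifier "trout".
"pot herder" → head "herder", modifier "pot".
So the structure is [[solstice [equinox boar]] [trout [pot herder]]].

[[solstice [equinox boar]] [trout [pot herder]]]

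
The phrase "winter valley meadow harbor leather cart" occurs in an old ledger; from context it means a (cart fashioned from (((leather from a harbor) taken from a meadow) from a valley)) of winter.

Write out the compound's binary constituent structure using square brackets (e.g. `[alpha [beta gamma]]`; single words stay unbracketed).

[winter [[valley [meadow [harbor leather]]] cart]]

Whole compound: head "cart" (specifically "valley meadow harbor leather cart"), modifier "winter".
"valley meadow harbor leather cart" → head "cart", modifier "valley meadow harbor leather".
"valley meadow harbor leather" → head "leather" (specifically "meadow harbor leather"), modifier "valley".
"meadow harbor leather" → head "leather" (specifically "harbor leather"), modifier "meadow".
"harbor leather" → head "leather", modifier "harbor".
Assembled: [winter [[valley [meadow [harbor leather]]] cart]].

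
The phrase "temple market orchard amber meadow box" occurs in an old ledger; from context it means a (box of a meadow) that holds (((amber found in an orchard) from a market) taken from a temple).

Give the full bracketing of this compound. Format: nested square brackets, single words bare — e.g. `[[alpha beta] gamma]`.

[[temple [market [orchard amber]]] [meadow box]]

At the top level: head "box" (specifically "meadow box"); modifier "temple market orchard amber".
"temple market orchard amber" → head "amber" (specifically "market orchard amber"), modifier "temple".
"market orchard amber" → head "amber" (specifically "orchard amber"), modifier "market".
"orchard amber" → head "amber", modifier "orchard".
"meadow box" → head "box", modifier "meadow".
So the structure is [[temple [market [orchard amber]]] [meadow box]].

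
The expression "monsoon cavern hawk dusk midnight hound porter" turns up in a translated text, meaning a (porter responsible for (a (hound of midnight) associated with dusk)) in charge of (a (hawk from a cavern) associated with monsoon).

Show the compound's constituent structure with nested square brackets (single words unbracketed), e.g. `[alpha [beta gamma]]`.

The outermost head in the paraphrase is "porter" (specifically "dusk midnight hound porter"), modified by "monsoon cavern hawk".
Inside "monsoon cavern hawk": head "hawk" (specifically "cavern hawk"), modifier "monsoon".
Inside "cavern hawk": head "hawk", modifier "cavern".
Inside "dusk midnight hound porter": head "porter", modifier "dusk midnight hound".
Inside "dusk midnight hound": head "hound" (specifically "midnight hound"), modifier "dusk".
Inside "midnight hound": head "hound", modifier "midnight".
Putting it together: [[monsoon [cavern hawk]] [[dusk [midnight hound]] porter]].

[[monsoon [cavern hawk]] [[dusk [midnight hound]] porter]]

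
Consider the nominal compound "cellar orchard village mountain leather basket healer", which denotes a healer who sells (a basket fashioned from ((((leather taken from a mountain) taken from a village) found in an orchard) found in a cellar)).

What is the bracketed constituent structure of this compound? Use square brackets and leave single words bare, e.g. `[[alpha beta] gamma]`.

[[[cellar [orchard [village [mountain leather]]]] basket] healer]

Whole compound: head "healer", modifier "cellar orchard village mountain leather basket".
"cellar orchard village mountain leather basket" → head "basket", modifier "cellar orchard village mountain leather".
"cellar orchard village mountain leather" → head "leather" (specifically "orchard village mountain leather"), modifier "cellar".
"orchard village mountain leather" → head "leather" (specifically "village mountain leather"), modifier "orchard".
"village mountain leather" → head "leather" (specifically "mountain leather"), modifier "village".
"mountain leather" → head "leather", modifier "mountain".
Putting it together: [[[cellar [orchard [village [mountain leather]]]] basket] healer].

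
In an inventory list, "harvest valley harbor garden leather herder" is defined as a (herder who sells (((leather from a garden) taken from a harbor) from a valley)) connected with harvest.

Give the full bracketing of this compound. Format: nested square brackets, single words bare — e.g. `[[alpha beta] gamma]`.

At the top level: head "herder" (specifically "valley harbor garden leather herder"); modifier "harvest".
Within "valley harbor garden leather herder", the head is "herder" and the modifier is "valley harbor garden leather".
Within "valley harbor garden leather", the head is "leather" (specifically "harbor garden leather") and the modifier is "valley".
Within "harbor garden leather", the head is "leather" (specifically "garden leather") and the modifier is "harbor".
Within "garden leather", the head is "leather" and the modifier is "garden".
Putting it together: [harvest [[valley [harbor [garden leather]]] herder]].

[harvest [[valley [harbor [garden leather]]] herder]]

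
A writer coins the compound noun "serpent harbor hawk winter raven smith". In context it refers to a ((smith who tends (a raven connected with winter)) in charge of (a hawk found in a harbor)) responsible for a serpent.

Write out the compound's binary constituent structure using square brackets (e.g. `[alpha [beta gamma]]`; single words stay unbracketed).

[serpent [[harbor hawk] [[winter raven] smith]]]

At the top level: head "smith" (specifically "harbor hawk winter raven smith"); modifier "serpent".
Inside "harbor hawk winter raven smith": head "smith" (specifically "winter raven smith"), modifier "harbor hawk".
Inside "harbor hawk": head "hawk", modifier "harbor".
Inside "winter raven smith": head "smith", modifier "winter raven".
Inside "winter raven": head "raven", modifier "winter".
Assembled: [serpent [[harbor hawk] [[winter raven] smith]]].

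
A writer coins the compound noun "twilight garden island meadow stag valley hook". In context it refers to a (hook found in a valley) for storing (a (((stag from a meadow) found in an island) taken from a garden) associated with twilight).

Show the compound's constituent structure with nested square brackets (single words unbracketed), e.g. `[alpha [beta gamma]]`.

[[twilight [garden [island [meadow stag]]]] [valley hook]]

Whole compound: head "hook" (specifically "valley hook"), modifier "twilight garden island meadow stag".
Within "twilight garden island meadow stag", the head is "stag" (specifically "garden island meadow stag") and the modifier is "twilight".
Within "garden island meadow stag", the head is "stag" (specifically "island meadow stag") and the modifier is "garden".
Within "island meadow stag", the head is "stag" (specifically "meadow stag") and the modifier is "island".
Within "meadow stag", the head is "stag" and the modifier is "meadow".
Within "valley hook", the head is "hook" and the modifier is "valley".
Putting it together: [[twilight [garden [island [meadow stag]]]] [valley hook]].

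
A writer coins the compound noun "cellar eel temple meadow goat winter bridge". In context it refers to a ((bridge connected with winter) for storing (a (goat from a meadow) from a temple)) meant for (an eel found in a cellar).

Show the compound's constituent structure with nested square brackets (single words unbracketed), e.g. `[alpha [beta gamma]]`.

[[cellar eel] [[temple [meadow goat]] [winter bridge]]]

The outermost head in the paraphrase is "bridge" (specifically "temple meadow goat winter bridge"), modified by "cellar eel".
Within "cellar eel", the head is "eel" and the modifier is "cellar".
Within "temple meadow goat winter bridge", the head is "bridge" (specifically "winter bridge") and the modifier is "temple meadow goat".
Within "temple meadow goat", the head is "goat" (specifically "meadow goat") and the modifier is "temple".
Within "meadow goat", the head is "goat" and the modifier is "meadow".
Within "winter bridge", the head is "bridge" and the modifier is "winter".
Putting it together: [[cellar eel] [[temple [meadow goat]] [winter bridge]]].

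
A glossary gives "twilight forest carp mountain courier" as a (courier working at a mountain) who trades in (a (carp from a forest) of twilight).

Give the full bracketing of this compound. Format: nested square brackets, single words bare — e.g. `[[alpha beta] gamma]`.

[[twilight [forest carp]] [mountain courier]]

The outermost head in the paraphrase is "courier" (specifically "mountain courier"), modified by "twilight forest carp".
"twilight forest carp" → head "carp" (specifically "forest carp"), modifier "twilight".
"forest carp" → head "carp", modifier "forest".
"mountain courier" → head "courier", modifier "mountain".
So the structure is [[twilight [forest carp]] [mountain courier]].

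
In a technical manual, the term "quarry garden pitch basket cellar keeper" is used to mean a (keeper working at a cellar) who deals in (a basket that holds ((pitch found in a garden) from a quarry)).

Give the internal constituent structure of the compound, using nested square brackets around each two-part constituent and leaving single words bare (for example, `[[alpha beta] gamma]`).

[[[quarry [garden pitch]] basket] [cellar keeper]]

Overall it is a kind of keeper (specifically "cellar keeper"); the modifier is "quarry garden pitch basket".
"quarry garden pitch basket" → head "basket", modifier "quarry garden pitch".
"quarry garden pitch" → head "pitch" (specifically "garden pitch"), modifier "quarry".
"garden pitch" → head "pitch", modifier "garden".
"cellar keeper" → head "keeper", modifier "cellar".
So the structure is [[[quarry [garden pitch]] basket] [cellar keeper]].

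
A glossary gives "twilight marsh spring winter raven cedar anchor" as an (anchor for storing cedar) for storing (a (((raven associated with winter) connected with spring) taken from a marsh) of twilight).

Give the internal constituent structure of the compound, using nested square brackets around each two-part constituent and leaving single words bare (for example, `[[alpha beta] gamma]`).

Whole compound: head "anchor" (specifically "cedar anchor"), modifier "twilight marsh spring winter raven".
Within "twilight marsh spring winter raven", the head is "raven" (specifically "marsh spring winter raven") and the modifier is "twilight".
Within "marsh spring winter raven", the head is "raven" (specifically "spring winter raven") and the modifier is "marsh".
Within "spring winter raven", the head is "raven" (specifically "winter raven") and the modifier is "spring".
Within "winter raven", the head is "raven" and the modifier is "winter".
Within "cedar anchor", the head is "anchor" and the modifier is "cedar".
So the structure is [[twilight [marsh [spring [winter raven]]]] [cedar anchor]].

[[twilight [marsh [spring [winter raven]]]] [cedar anchor]]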